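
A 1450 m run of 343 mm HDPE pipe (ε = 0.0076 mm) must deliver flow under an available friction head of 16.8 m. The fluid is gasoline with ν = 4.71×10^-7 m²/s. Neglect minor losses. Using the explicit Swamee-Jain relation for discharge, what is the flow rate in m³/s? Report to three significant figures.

Q ≈ 0.244 m³/s

Swamee-Jain (Type II): Q = -0.965·√(gD⁵h_f/L)·ln[ε/(3.7D) + √(3.17ν²L/(gD³h_f))]
√(gD⁵h_f/L) = √(9.81·0.343⁵·16.8/1450) = 0.02323
ε/(3.7D) = 5.99×10^-6; √(3.17ν²L/(gD³h_f)) = 1.24×10^-5
Q = -0.965·0.02323·ln(1.837×10^-5) = 0.2444 m³/s
Check: V = 2.65 m/s, Re = 1.93×10^6, f = 0.01118, h_f = 16.9 m ≈ 16.8 m ✓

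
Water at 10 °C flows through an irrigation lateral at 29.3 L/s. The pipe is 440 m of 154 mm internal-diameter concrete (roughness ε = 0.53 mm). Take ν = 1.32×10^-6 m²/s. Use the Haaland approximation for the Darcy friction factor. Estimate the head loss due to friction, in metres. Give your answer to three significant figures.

h_f ≈ 10.0 m

V = 4Q/(πD²) = 4·0.0293/(π·0.154²) = 1.573 m/s
Re = VD/ν = 1.573·0.154/1.32×10^-6 = 1.84×10^5 → turbulent
ε/D = 0.53/154 = 0.00344
Haaland: f = 0.02786
h_f = f(L/D)V²/(2g) = 0.02786·(440/0.154)·1.573²/(2·9.81) = 10.04 m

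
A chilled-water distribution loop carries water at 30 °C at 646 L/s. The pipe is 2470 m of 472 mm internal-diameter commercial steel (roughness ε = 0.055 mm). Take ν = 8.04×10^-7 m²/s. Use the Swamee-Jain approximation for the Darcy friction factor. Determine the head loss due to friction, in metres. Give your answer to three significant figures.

V = 4Q/(πD²) = 4·0.646/(π·0.472²) = 3.692 m/s
Re = VD/ν = 3.692·0.472/8.04×10^-7 = 2.17×10^6 → turbulent
ε/D = 0.055/472 = 1.17×10^-4
Swamee-Jain: f = 0.01310
h_f = f(L/D)V²/(2g) = 0.01310·(2470/0.472)·3.692²/(2·9.81) = 47.64 m

h_f ≈ 47.6 m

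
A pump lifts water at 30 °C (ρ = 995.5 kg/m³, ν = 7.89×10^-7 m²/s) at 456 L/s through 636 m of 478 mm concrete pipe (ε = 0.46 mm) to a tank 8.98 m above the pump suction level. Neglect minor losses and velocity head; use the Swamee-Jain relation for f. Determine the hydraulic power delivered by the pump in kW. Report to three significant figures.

V = 4Q/(πD²) = 2.541 m/s; Re = 1.54×10^6; ε/D = 9.62×10^-4; f = 0.01973
h_f = f(L/D)V²/2g = 8.639 m
Total head H = z + h_f = 8.98 + 8.639 = 17.62 m
P_hyd = ρgQH = 995.5·9.81·0.456·17.62 = 78.46 kW

P_hyd ≈ 78.5 kW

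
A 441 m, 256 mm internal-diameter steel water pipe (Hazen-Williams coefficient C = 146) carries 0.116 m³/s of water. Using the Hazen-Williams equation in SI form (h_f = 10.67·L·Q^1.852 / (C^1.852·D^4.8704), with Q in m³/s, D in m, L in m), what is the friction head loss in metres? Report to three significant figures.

h_f = 10.67·441·0.116^1.852 / (146^1.852·0.256^4.8704) = 6.512 m

h_f ≈ 6.51 m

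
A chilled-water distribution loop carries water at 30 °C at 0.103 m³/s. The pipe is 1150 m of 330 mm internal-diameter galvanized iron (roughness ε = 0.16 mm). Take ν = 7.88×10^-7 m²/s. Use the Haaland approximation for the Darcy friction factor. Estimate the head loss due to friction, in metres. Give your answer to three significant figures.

h_f ≈ 4.50 m

V = 4Q/(πD²) = 4·0.103/(π·0.330²) = 1.204 m/s
Re = VD/ν = 1.204·0.330/7.88×10^-7 = 5.04×10^5 → turbulent
ε/D = 0.16/330 = 4.85×10^-4
Haaland: f = 0.01747
h_f = f(L/D)V²/(2g) = 0.01747·(1150/0.330)·1.204²/(2·9.81) = 4.501 m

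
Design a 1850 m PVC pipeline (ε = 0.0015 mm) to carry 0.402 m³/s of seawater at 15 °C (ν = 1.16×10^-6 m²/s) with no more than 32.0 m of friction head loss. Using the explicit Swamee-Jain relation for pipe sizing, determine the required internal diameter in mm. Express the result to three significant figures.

D ≈ 393 mm

Swamee-Jain (Type III): D = 0.66·[ε^1.25·(LQ²/(gh_f))^4.75 + ν·Q^9.4·(L/(gh_f))^5.2]^0.04
LQ²/(gh_f) = 0.9524; L/(gh_f) = 5.893
Term 1 = ε^1.25·(…)^4.75 = 4.16×10^-8; Term 2 = ν·Q^9.4·(…)^5.2 = 2.24×10^-6
D = 0.66·(4.16×10^-8 + 2.24×10^-6)^0.04 = 0.3925 m = 393 mm
Check: V = 3.32 m/s, Re = 1.12×10^6, f = 0.01149, h_f = 30.4 m ≈ 32.0 m ✓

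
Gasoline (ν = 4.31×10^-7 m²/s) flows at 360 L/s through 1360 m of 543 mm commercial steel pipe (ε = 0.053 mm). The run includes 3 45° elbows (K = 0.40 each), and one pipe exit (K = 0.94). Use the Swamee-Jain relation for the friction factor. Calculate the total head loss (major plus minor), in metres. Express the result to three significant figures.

H_L ≈ 4.23 m

V = 4Q/(πD²) = 1.555 m/s; V²/2g = 0.1232 m
Re = 1.96×10^6, ε/D = 9.76×10^-5 → f = 0.01285 (Swamee-Jain)
Major: h_f = f(L/D)·V²/2g = 0.01285·2505·0.1232 = 3.965 m
Minor: ΣK = 2.14; h_m = ΣK·V²/2g = 0.2636 m
Total H_L = 3.965 + 0.2636 = 4.228 m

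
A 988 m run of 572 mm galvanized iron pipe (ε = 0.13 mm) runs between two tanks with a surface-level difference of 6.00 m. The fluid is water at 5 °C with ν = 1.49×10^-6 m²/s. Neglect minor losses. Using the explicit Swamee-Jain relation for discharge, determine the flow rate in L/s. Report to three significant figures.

Swamee-Jain (Type II): Q = -0.965·√(gD⁵h_f/L)·ln[ε/(3.7D) + √(3.17ν²L/(gD³h_f))]
√(gD⁵h_f/L) = √(9.81·0.572⁵·6.00/988) = 0.06040
ε/(3.7D) = 6.14×10^-5; √(3.17ν²L/(gD³h_f)) = 2.51×10^-5
Q = -0.965·0.06040·ln(8.655×10^-5) = 0.5452 m³/s
Check: V = 2.12 m/s, Re = 8.15×10^5, f = 0.01523, h_f = 6.04 m ≈ 6.00 m ✓

Q ≈ 545 L/s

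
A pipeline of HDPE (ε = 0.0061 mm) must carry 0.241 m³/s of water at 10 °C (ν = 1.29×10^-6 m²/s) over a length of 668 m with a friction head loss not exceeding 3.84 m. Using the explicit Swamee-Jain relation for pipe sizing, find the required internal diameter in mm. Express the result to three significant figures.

Swamee-Jain (Type III): D = 0.66·[ε^1.25·(LQ²/(gh_f))^4.75 + ν·Q^9.4·(L/(gh_f))^5.2]^0.04
LQ²/(gh_f) = 1.030; L/(gh_f) = 17.73
Term 1 = ε^1.25·(…)^4.75 = 3.49×10^-7; Term 2 = ν·Q^9.4·(…)^5.2 = 6.24×10^-6
D = 0.66·(3.49×10^-7 + 6.24×10^-6)^0.04 = 0.4095 m = 410 mm
Check: V = 1.83 m/s, Re = 5.81×10^5, f = 0.01301, h_f = 3.62 m ≈ 3.84 m ✓

D ≈ 410 mm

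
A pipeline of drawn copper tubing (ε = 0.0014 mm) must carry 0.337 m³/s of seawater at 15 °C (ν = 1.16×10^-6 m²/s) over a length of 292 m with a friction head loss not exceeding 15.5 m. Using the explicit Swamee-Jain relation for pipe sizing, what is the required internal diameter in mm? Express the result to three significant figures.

D ≈ 291 mm

Swamee-Jain (Type III): D = 0.66·[ε^1.25·(LQ²/(gh_f))^4.75 + ν·Q^9.4·(L/(gh_f))^5.2]^0.04
LQ²/(gh_f) = 0.2181; L/(gh_f) = 1.920
Term 1 = ε^1.25·(…)^4.75 = 3.48×10^-11; Term 2 = ν·Q^9.4·(…)^5.2 = 1.25×10^-9
D = 0.66·(3.48×10^-11 + 1.25×10^-9)^0.04 = 0.2910 m = 291 mm
Check: V = 5.07 m/s, Re = 1.27×10^6, f = 0.01129, h_f = 14.8 m ≈ 15.5 m ✓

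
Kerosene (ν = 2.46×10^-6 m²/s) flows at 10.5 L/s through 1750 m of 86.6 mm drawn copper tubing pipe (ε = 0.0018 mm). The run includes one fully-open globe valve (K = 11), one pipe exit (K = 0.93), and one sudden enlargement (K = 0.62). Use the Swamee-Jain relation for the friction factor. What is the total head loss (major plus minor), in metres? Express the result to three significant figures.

H_L ≈ 67.0 m

V = 4Q/(πD²) = 1.783 m/s; V²/2g = 0.1620 m
Re = 6.28×10^4, ε/D = 2.08×10^-5 → f = 0.01983 (Swamee-Jain)
Major: h_f = f(L/D)·V²/2g = 0.01983·20208·0.1620 = 64.92 m
Minor: ΣK = 12.6; h_m = ΣK·V²/2g = 2.033 m
Total H_L = 64.92 + 2.033 = 66.95 m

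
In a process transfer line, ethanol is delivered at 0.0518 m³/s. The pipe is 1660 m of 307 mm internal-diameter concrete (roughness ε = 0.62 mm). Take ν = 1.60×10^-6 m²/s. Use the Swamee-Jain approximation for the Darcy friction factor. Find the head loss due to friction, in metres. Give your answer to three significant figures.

V = 4Q/(πD²) = 4·0.0518/(π·0.307²) = 0.6998 m/s
Re = VD/ν = 0.6998·0.307/1.60×10^-6 = 1.34×10^5 → turbulent
ε/D = 0.62/307 = 0.00202
Swamee-Jain: f = 0.02497
h_f = f(L/D)V²/(2g) = 0.02497·(1660/0.307)·0.6998²/(2·9.81) = 3.370 m

h_f ≈ 3.37 m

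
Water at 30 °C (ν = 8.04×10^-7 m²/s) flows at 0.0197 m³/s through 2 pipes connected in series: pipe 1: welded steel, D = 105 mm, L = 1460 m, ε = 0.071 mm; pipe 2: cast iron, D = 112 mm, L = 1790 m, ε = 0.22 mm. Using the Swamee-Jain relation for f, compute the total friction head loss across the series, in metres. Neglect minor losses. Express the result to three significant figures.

H ≈ 149 m

Pipe 1: V = 2.275 m/s, Re = 2.97×10^5, ε/D = 6.76×10^-4, f = 0.01928, h_1 = f(L/D)V²/2g = 70.74 m
Pipe 2: V = 2.000 m/s, Re = 2.79×10^5, ε/D = 0.00196, f = 0.02412, h_2 = f(L/D)V²/2g = 78.55 m
Series → Q common, losses add: H = Σh = 149.3 m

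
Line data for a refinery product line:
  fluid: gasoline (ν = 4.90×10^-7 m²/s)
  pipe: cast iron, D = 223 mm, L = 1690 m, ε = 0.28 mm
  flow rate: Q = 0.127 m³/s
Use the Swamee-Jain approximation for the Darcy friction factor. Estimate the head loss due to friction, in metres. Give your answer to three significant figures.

h_f ≈ 85.8 m

V = 4Q/(πD²) = 4·0.127/(π·0.223²) = 3.252 m/s
Re = VD/ν = 3.252·0.223/4.90×10^-7 = 1.48×10^6 → turbulent
ε/D = 0.28/223 = 0.00126
Swamee-Jain: f = 0.02101
h_f = f(L/D)V²/(2g) = 0.02101·(1690/0.223)·3.252²/(2·9.81) = 85.82 m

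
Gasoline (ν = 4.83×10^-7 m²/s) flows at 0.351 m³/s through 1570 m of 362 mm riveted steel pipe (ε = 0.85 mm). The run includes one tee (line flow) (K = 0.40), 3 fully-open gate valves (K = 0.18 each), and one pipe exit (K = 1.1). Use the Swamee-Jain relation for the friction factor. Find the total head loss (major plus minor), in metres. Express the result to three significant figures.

H_L ≈ 64.3 m

V = 4Q/(πD²) = 3.410 m/s; V²/2g = 0.5928 m
Re = 2.56×10^6, ε/D = 0.00235 → f = 0.02455 (Swamee-Jain)
Major: h_f = f(L/D)·V²/2g = 0.02455·4337·0.5928 = 63.13 m
Minor: ΣK = 2.04; h_m = ΣK·V²/2g = 1.209 m
Total H_L = 63.13 + 1.209 = 64.34 m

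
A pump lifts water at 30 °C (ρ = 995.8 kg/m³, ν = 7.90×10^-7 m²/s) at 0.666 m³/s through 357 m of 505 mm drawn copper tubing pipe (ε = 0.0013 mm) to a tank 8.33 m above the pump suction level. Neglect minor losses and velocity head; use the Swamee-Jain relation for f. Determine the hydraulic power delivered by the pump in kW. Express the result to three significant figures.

P_hyd ≈ 81.1 kW

V = 4Q/(πD²) = 3.325 m/s; Re = 2.13×10^6; ε/D = 2.57×10^-6; f = 0.01037
h_f = f(L/D)V²/2g = 4.130 m
Total head H = z + h_f = 8.33 + 4.130 = 12.46 m
P_hyd = ρgQH = 995.8·9.81·0.666·12.46 = 81.07 kW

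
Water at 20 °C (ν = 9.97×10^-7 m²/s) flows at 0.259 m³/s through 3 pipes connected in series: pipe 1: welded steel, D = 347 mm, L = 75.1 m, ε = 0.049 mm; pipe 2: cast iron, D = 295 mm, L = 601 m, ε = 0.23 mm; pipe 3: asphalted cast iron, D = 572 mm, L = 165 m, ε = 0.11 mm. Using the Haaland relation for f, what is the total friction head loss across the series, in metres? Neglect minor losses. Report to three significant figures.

H ≈ 29.4 m

Pipe 1: V = 2.739 m/s, Re = 9.53×10^5, ε/D = 1.41×10^-4, f = 0.01394, h_1 = f(L/D)V²/2g = 1.153 m
Pipe 2: V = 3.789 m/s, Re = 1.12×10^6, ε/D = 7.80×10^-4, f = 0.01882, h_2 = f(L/D)V²/2g = 28.06 m
Pipe 3: V = 1.008 m/s, Re = 5.78×10^5, ε/D = 1.92×10^-4, f = 0.01504, h_3 = f(L/D)V²/2g = 0.2246 m
Series → Q common, losses add: H = Σh = 29.44 m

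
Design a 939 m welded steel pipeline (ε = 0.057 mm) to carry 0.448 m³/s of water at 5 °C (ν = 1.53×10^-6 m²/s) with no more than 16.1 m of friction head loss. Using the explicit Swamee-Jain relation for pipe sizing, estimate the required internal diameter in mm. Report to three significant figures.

D ≈ 428 mm

Swamee-Jain (Type III): D = 0.66·[ε^1.25·(LQ²/(gh_f))^4.75 + ν·Q^9.4·(L/(gh_f))^5.2]^0.04
LQ²/(gh_f) = 1.193; L/(gh_f) = 5.945
Term 1 = ε^1.25·(…)^4.75 = 1.15×10^-5; Term 2 = ν·Q^9.4·(…)^5.2 = 8.56×10^-6
D = 0.66·(1.15×10^-5 + 8.56×10^-6)^0.04 = 0.4282 m = 428 mm
Check: V = 3.11 m/s, Re = 8.71×10^5, f = 0.01411, h_f = 15.3 m ≈ 16.1 m ✓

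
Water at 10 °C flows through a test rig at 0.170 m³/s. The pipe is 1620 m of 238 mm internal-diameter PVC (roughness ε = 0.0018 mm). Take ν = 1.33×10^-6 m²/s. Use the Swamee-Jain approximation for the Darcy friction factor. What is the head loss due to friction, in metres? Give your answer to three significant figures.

h_f ≈ 63.5 m

V = 4Q/(πD²) = 4·0.170/(π·0.238²) = 3.821 m/s
Re = VD/ν = 3.821·0.238/1.33×10^-6 = 6.84×10^5 → turbulent
ε/D = 0.0018/238 = 7.56×10^-6
Swamee-Jain: f = 0.01254
h_f = f(L/D)V²/(2g) = 0.01254·(1620/0.238)·3.821²/(2·9.81) = 63.50 m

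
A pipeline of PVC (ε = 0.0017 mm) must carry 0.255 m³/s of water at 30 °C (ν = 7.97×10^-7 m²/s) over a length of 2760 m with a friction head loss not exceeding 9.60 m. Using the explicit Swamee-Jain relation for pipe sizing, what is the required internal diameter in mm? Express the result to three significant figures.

D ≈ 455 mm

Swamee-Jain (Type III): D = 0.66·[ε^1.25·(LQ²/(gh_f))^4.75 + ν·Q^9.4·(L/(gh_f))^5.2]^0.04
LQ²/(gh_f) = 1.906; L/(gh_f) = 29.31
Term 1 = ε^1.25·(…)^4.75 = 1.31×10^-6; Term 2 = ν·Q^9.4·(…)^5.2 = 8.94×10^-5
D = 0.66·(1.31×10^-6 + 8.94×10^-5)^0.04 = 0.4548 m = 455 mm
Check: V = 1.57 m/s, Re = 8.96×10^5, f = 0.01191, h_f = 9.08 m ≈ 9.60 m ✓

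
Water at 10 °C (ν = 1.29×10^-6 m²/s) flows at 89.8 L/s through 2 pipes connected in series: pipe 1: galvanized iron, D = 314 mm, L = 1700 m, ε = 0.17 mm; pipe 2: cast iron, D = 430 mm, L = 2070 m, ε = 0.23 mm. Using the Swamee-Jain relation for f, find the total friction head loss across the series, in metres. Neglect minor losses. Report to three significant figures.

H ≈ 8.71 m

Pipe 1: V = 1.160 m/s, Re = 2.82×10^5, ε/D = 5.41×10^-4, f = 0.01864, h_1 = f(L/D)V²/2g = 6.917 m
Pipe 2: V = 0.6184 m/s, Re = 2.06×10^5, ε/D = 5.35×10^-4, f = 0.01907, h_2 = f(L/D)V²/2g = 1.789 m
Series → Q common, losses add: H = Σh = 8.706 m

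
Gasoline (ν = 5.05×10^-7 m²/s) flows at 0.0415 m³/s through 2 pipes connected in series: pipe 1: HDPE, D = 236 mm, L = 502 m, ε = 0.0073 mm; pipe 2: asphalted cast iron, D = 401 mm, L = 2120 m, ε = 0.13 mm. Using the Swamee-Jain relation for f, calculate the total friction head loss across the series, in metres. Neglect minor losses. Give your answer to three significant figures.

Pipe 1: V = 0.9487 m/s, Re = 4.43×10^5, ε/D = 3.09×10^-5, f = 0.01382, h_1 = f(L/D)V²/2g = 1.349 m
Pipe 2: V = 0.3286 m/s, Re = 2.61×10^5, ε/D = 3.24×10^-4, f = 0.01745, h_2 = f(L/D)V²/2g = 0.5078 m
Series → Q common, losses add: H = Σh = 1.857 m

H ≈ 1.86 m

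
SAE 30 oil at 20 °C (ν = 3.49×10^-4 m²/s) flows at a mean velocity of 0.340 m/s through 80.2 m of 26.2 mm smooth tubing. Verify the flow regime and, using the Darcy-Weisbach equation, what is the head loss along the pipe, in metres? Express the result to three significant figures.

Re = VD/ν = 0.340·0.02620/3.49×10^-4 = 25.5 → laminar (Re < 2300)
f = 64/Re = 2.507
h_f = f(L/D)V²/(2g) = 2.507·(80.2/0.02620)·0.340²/(2·9.81) = 45.22 m

h_f ≈ 45.2 m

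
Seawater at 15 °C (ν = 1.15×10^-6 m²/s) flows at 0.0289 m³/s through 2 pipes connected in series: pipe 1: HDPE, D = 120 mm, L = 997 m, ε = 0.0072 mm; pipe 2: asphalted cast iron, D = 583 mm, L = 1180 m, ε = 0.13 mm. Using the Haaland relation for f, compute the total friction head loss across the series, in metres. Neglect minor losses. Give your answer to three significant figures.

H ≈ 41.9 m

Pipe 1: V = 2.555 m/s, Re = 2.67×10^5, ε/D = 6.00×10^-5, f = 0.01515, h_1 = f(L/D)V²/2g = 41.90 m
Pipe 2: V = 0.1083 m/s, Re = 5.49×10^4, ε/D = 2.23×10^-4, f = 0.02099, h_2 = f(L/D)V²/2g = 0.02538 m
Series → Q common, losses add: H = Σh = 41.93 m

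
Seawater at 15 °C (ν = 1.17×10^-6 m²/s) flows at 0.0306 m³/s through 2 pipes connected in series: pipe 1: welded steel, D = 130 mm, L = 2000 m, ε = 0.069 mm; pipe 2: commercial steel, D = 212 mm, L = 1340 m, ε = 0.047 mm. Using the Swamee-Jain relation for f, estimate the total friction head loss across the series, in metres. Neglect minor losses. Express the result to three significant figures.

Pipe 1: V = 2.305 m/s, Re = 2.56×10^5, ε/D = 5.31×10^-4, f = 0.01871, h_1 = f(L/D)V²/2g = 77.99 m
Pipe 2: V = 0.8669 m/s, Re = 1.57×10^5, ε/D = 2.22×10^-4, f = 0.01785, h_2 = f(L/D)V²/2g = 4.321 m
Series → Q common, losses add: H = Σh = 82.31 m

H ≈ 82.3 m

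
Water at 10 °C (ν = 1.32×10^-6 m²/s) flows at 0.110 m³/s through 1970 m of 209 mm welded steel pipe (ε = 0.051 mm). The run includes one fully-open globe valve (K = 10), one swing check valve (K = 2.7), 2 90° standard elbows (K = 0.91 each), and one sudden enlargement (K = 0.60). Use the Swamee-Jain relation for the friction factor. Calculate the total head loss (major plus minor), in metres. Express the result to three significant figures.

H_L ≈ 86.4 m

V = 4Q/(πD²) = 3.206 m/s; V²/2g = 0.5240 m
Re = 5.08×10^5, ε/D = 2.44×10^-4 → f = 0.01589 (Swamee-Jain)
Major: h_f = f(L/D)·V²/2g = 0.01589·9426·0.5240 = 78.48 m
Minor: ΣK = 15.1; h_m = ΣK·V²/2g = 7.923 m
Total H_L = 78.48 + 7.923 = 86.40 m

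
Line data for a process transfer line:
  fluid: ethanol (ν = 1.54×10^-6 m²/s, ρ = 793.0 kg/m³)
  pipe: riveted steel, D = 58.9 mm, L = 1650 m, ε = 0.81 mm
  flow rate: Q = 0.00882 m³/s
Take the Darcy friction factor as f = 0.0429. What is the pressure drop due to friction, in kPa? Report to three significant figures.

V = 4Q/(πD²) = 4·0.00882/(π·0.0589²) = 3.237 m/s
h_f = f(L/D)V²/(2g) = 0.04290·(1650/0.0589)·3.237²/(2·9.81) = 641.8 m
Δp = ρg·h_f = 793.0·9.81·641.8 = 4993 kPa

Δp ≈ 4990 kPa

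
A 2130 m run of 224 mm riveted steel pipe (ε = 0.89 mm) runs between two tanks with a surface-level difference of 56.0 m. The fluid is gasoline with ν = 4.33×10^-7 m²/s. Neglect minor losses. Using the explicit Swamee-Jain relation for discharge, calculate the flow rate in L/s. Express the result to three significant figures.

Q ≈ 79.4 L/s

Swamee-Jain (Type II): Q = -0.965·√(gD⁵h_f/L)·ln[ε/(3.7D) + √(3.17ν²L/(gD³h_f))]
√(gD⁵h_f/L) = √(9.81·0.224⁵·56.0/2130) = 0.01206
ε/(3.7D) = 0.00107; √(3.17ν²L/(gD³h_f)) = 1.43×10^-5
Q = -0.965·0.01206·ln(0.001088) = 0.07941 m³/s
Check: V = 2.02 m/s, Re = 1.04×10^6, f = 0.02853, h_f = 56.1 m ≈ 56.0 m ✓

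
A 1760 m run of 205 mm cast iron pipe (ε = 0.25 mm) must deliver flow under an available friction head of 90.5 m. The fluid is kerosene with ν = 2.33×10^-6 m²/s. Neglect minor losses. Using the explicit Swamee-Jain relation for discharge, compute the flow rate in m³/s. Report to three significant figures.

Swamee-Jain (Type II): Q = -0.965·√(gD⁵h_f/L)·ln[ε/(3.7D) + √(3.17ν²L/(gD³h_f))]
√(gD⁵h_f/L) = √(9.81·0.205⁵·90.5/1760) = 0.01351
ε/(3.7D) = 3.30×10^-4; √(3.17ν²L/(gD³h_f)) = 6.29×10^-5
Q = -0.965·0.01351·ln(3.925×10^-4) = 0.1023 m³/s
Check: V = 3.10 m/s, Re = 2.73×10^5, f = 0.02170, h_f = 91.2 m ≈ 90.5 m ✓

Q ≈ 0.102 m³/s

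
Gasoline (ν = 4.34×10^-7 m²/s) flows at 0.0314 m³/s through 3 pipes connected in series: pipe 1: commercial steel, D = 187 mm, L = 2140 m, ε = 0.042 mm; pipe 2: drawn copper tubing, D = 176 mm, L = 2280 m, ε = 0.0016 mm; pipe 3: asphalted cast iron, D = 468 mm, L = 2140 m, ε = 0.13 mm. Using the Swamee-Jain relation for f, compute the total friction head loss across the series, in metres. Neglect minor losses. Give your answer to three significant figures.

Pipe 1: V = 1.143 m/s, Re = 4.93×10^5, ε/D = 2.25×10^-4, f = 0.01576, h_1 = f(L/D)V²/2g = 12.01 m
Pipe 2: V = 1.291 m/s, Re = 5.23×10^5, ε/D = 9.09×10^-6, f = 0.01313, h_2 = f(L/D)V²/2g = 14.45 m
Pipe 3: V = 0.1825 m/s, Re = 1.97×10^5, ε/D = 2.78×10^-4, f = 0.01768, h_3 = f(L/D)V²/2g = 0.1373 m
Series → Q common, losses add: H = Σh = 26.60 m

H ≈ 26.6 m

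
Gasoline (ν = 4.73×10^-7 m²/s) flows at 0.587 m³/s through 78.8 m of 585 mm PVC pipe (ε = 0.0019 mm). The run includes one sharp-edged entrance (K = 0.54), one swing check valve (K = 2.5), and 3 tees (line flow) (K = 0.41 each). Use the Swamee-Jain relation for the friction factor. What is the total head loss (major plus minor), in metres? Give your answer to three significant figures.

H_L ≈ 1.37 m

V = 4Q/(πD²) = 2.184 m/s; V²/2g = 0.2431 m
Re = 2.70×10^6, ε/D = 3.25×10^-6 → f = 0.01004 (Swamee-Jain)
Major: h_f = f(L/D)·V²/2g = 0.01004·134.7·0.2431 = 0.3287 m
Minor: ΣK = 4.27; h_m = ΣK·V²/2g = 1.038 m
Total H_L = 0.3287 + 1.038 = 1.367 m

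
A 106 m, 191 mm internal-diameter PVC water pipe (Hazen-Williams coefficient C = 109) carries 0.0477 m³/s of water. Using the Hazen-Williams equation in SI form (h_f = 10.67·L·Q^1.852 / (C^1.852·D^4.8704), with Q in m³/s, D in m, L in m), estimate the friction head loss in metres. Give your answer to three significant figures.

h_f = 10.67·106·0.0477^1.852 / (109^1.852·0.191^4.8704) = 2.160 m

h_f ≈ 2.16 m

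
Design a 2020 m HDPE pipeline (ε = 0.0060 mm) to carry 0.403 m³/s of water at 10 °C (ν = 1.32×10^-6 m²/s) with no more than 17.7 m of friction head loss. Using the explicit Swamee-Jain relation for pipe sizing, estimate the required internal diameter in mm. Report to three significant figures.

Swamee-Jain (Type III): D = 0.66·[ε^1.25·(LQ²/(gh_f))^4.75 + ν·Q^9.4·(L/(gh_f))^5.2]^0.04
LQ²/(gh_f) = 1.889; L/(gh_f) = 11.63
Term 1 = ε^1.25·(…)^4.75 = 6.10×10^-6; Term 2 = ν·Q^9.4·(…)^5.2 = 8.96×10^-5
D = 0.66·(6.10×10^-6 + 8.96×10^-5)^0.04 = 0.4558 m = 456 mm
Check: V = 2.47 m/s, Re = 8.53×10^5, f = 0.01222, h_f = 16.8 m ≈ 17.7 m ✓

D ≈ 456 mm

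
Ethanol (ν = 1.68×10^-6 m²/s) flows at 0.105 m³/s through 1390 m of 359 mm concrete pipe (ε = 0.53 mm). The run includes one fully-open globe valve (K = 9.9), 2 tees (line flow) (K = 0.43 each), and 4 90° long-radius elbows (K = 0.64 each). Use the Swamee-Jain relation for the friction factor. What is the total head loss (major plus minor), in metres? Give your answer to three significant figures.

V = 4Q/(πD²) = 1.037 m/s; V²/2g = 0.05484 m
Re = 2.22×10^5, ε/D = 0.00148 → f = 0.02279 (Swamee-Jain)
Major: h_f = f(L/D)·V²/2g = 0.02279·3872·0.05484 = 4.840 m
Minor: ΣK = 13.3; h_m = ΣK·V²/2g = 0.7305 m
Total H_L = 4.840 + 0.7305 = 5.570 m

H_L ≈ 5.57 m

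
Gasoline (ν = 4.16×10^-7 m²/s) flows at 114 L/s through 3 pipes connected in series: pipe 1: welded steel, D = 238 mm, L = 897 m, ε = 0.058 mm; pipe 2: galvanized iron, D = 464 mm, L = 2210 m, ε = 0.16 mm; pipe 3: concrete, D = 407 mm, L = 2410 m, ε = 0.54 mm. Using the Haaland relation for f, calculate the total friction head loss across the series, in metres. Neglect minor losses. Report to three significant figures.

H ≈ 25.5 m

Pipe 1: V = 2.562 m/s, Re = 1.47×10^6, ε/D = 2.44×10^-4, f = 0.01484, h_1 = f(L/D)V²/2g = 18.72 m
Pipe 2: V = 0.6742 m/s, Re = 7.52×10^5, ε/D = 3.45×10^-4, f = 0.01617, h_2 = f(L/D)V²/2g = 1.784 m
Pipe 3: V = 0.8762 m/s, Re = 8.57×10^5, ε/D = 0.00133, f = 0.02136, h_3 = f(L/D)V²/2g = 4.949 m
Series → Q common, losses add: H = Σh = 25.46 m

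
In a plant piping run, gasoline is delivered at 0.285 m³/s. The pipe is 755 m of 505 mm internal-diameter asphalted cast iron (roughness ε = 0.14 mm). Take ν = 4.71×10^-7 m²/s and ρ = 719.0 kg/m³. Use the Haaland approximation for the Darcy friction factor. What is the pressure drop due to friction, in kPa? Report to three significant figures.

V = 4Q/(πD²) = 4·0.285/(π·0.505²) = 1.423 m/s
Re = VD/ν = 1.423·0.505/4.71×10^-7 = 1.53×10^6 → turbulent
ε/D = 0.14/505 = 2.77×10^-4
Haaland: f = 0.01517
h_f = f(L/D)V²/(2g) = 0.01517·(755/0.505)·1.423²/(2·9.81) = 2.341 m
Δp = ρg·h_f = 719.0·9.81·2.341 = 16.51 kPa

Δp ≈ 16.5 kPa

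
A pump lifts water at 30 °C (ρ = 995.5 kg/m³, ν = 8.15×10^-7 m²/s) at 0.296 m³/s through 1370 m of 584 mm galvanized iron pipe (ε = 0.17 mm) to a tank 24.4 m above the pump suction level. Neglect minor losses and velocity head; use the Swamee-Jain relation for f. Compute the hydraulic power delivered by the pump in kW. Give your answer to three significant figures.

V = 4Q/(πD²) = 1.105 m/s; Re = 7.92×10^5; ε/D = 2.91×10^-4; f = 0.01585
h_f = f(L/D)V²/2g = 2.315 m
Total head H = z + h_f = 24.4 + 2.315 = 26.71 m
P_hyd = ρgQH = 995.5·9.81·0.296·26.71 = 77.22 kW

P_hyd ≈ 77.2 kW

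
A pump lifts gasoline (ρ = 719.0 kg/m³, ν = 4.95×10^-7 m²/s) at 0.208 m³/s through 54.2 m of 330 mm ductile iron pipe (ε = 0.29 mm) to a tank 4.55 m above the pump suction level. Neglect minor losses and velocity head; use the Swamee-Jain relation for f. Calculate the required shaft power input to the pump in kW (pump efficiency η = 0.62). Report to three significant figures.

P_shaft ≈ 13.0 kW

V = 4Q/(πD²) = 2.432 m/s; Re = 1.62×10^6; ε/D = 8.79×10^-4; f = 0.01931
h_f = f(L/D)V²/2g = 0.9560 m
Total head H = z + h_f = 4.55 + 0.9560 = 5.506 m
P_hyd = ρgQH = 719.0·9.81·0.208·5.506 = 8.078 kW
P_shaft = P_hyd/η = 8.078/0.62 = 13.03 kW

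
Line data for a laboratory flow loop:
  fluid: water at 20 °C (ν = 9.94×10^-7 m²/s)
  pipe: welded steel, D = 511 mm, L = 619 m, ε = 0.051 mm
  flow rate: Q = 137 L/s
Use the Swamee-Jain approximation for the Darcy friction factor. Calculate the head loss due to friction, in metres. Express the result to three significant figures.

h_f ≈ 0.418 m

V = 4Q/(πD²) = 4·0.137/(π·0.511²) = 0.6680 m/s
Re = VD/ν = 0.6680·0.511/9.94×10^-7 = 3.43×10^5 → turbulent
ε/D = 0.051/511 = 9.98×10^-5
Swamee-Jain: f = 0.01515
h_f = f(L/D)V²/(2g) = 0.01515·(619/0.511)·0.6680²/(2·9.81) = 0.4175 m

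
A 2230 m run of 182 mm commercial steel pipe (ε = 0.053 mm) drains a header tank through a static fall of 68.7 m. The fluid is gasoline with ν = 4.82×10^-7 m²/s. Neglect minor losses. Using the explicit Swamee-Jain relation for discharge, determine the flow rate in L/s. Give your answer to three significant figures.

Swamee-Jain (Type II): Q = -0.965·√(gD⁵h_f/L)·ln[ε/(3.7D) + √(3.17ν²L/(gD³h_f))]
√(gD⁵h_f/L) = √(9.81·0.182⁵·68.7/2230) = 0.007769
ε/(3.7D) = 7.87×10^-5; √(3.17ν²L/(gD³h_f)) = 2.01×10^-5
Q = -0.965·0.007769·ln(9.881×10^-5) = 0.06914 m³/s
Check: V = 2.66 m/s, Re = 1.00×10^6, f = 0.01568, h_f = 69.1 m ≈ 68.7 m ✓

Q ≈ 69.1 L/s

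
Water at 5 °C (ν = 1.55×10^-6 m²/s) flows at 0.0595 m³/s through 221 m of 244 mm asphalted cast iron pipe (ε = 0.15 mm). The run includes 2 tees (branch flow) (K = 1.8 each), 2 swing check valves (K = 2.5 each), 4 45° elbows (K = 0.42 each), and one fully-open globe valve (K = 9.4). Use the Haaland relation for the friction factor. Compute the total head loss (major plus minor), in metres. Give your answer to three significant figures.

V = 4Q/(πD²) = 1.272 m/s; V²/2g = 0.08253 m
Re = 2.00×10^5, ε/D = 6.15×10^-4 → f = 0.01922 (Haaland)
Major: h_f = f(L/D)·V²/2g = 0.01922·905.7·0.08253 = 1.436 m
Minor: ΣK = 19.7; h_m = ΣK·V²/2g = 1.624 m
Total H_L = 1.436 + 1.624 = 3.060 m

H_L ≈ 3.06 m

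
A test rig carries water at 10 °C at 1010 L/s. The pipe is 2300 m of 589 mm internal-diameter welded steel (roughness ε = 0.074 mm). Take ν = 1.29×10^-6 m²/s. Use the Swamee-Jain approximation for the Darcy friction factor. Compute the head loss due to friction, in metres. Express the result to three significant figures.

V = 4Q/(πD²) = 4·1.01/(π·0.589²) = 3.707 m/s
Re = VD/ν = 3.707·0.589/1.29×10^-6 = 1.69×10^6 → turbulent
ε/D = 0.074/589 = 1.26×10^-4
Swamee-Jain: f = 0.01341
h_f = f(L/D)V²/(2g) = 0.01341·(2300/0.589)·3.707²/(2·9.81) = 36.68 m

h_f ≈ 36.7 m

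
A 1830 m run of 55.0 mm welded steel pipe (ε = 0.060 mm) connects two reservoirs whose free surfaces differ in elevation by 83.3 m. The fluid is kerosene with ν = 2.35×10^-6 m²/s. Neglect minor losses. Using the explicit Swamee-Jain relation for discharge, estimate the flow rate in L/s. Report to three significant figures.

Swamee-Jain (Type II): Q = -0.965·√(gD⁵h_f/L)·ln[ε/(3.7D) + √(3.17ν²L/(gD³h_f))]
√(gD⁵h_f/L) = √(9.81·0.0550⁵·83.3/1830) = 4.741×10^-4
ε/(3.7D) = 2.95×10^-4; √(3.17ν²L/(gD³h_f)) = 4.85×10^-4
Q = -0.965·4.741×10^-4·ln(7.803×10^-4) = 0.003274 m³/s
Check: V = 1.38 m/s, Re = 3.22×10^4, f = 0.02604, h_f = 83.9 m ≈ 83.3 m ✓

Q ≈ 3.27 L/s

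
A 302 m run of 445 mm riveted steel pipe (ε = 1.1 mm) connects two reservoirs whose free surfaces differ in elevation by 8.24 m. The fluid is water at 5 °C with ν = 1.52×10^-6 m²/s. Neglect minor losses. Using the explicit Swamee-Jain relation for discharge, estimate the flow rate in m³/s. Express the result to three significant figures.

Q ≈ 0.480 m³/s

Swamee-Jain (Type II): Q = -0.965·√(gD⁵h_f/L)·ln[ε/(3.7D) + √(3.17ν²L/(gD³h_f))]
√(gD⁵h_f/L) = √(9.81·0.445⁵·8.24/302) = 0.06834
ε/(3.7D) = 6.68×10^-4; √(3.17ν²L/(gD³h_f)) = 1.76×10^-5
Q = -0.965·0.06834·ln(6.857×10^-4) = 0.4805 m³/s
Check: V = 3.09 m/s, Re = 9.04×10^5, f = 0.02505, h_f = 8.27 m ≈ 8.24 m ✓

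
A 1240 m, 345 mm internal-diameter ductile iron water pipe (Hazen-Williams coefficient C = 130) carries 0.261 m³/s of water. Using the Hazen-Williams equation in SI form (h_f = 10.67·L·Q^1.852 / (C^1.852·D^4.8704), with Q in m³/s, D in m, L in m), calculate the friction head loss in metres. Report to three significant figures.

h_f ≈ 23.8 m

h_f = 10.67·1240·0.261^1.852 / (130^1.852·0.345^4.8704) = 23.83 m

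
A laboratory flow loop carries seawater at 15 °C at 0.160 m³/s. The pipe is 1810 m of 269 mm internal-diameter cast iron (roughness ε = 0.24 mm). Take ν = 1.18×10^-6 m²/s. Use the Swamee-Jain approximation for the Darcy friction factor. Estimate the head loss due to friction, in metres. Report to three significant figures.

h_f ≈ 53.6 m

V = 4Q/(πD²) = 4·0.160/(π·0.269²) = 2.815 m/s
Re = VD/ν = 2.815·0.269/1.18×10^-6 = 6.42×10^5 → turbulent
ε/D = 0.24/269 = 8.92×10^-4
Swamee-Jain: f = 0.01972
h_f = f(L/D)V²/(2g) = 0.01972·(1810/0.269)·2.815²/(2·9.81) = 53.61 m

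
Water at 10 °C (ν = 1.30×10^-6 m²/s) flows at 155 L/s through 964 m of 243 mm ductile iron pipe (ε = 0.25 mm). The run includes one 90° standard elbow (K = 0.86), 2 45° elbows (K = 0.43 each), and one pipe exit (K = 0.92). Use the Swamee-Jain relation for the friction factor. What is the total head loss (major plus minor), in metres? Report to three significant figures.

H_L ≈ 47.5 m

V = 4Q/(πD²) = 3.342 m/s; V²/2g = 0.5693 m
Re = 6.25×10^5, ε/D = 0.00103 → f = 0.02036 (Swamee-Jain)
Major: h_f = f(L/D)·V²/2g = 0.02036·3967·0.5693 = 45.97 m
Minor: ΣK = 2.64; h_m = ΣK·V²/2g = 1.503 m
Total H_L = 45.97 + 1.503 = 47.48 m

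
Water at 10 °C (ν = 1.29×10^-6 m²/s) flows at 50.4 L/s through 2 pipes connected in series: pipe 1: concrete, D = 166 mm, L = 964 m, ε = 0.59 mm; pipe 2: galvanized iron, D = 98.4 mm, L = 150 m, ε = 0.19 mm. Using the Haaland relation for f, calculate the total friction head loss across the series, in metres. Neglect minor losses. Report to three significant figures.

Pipe 1: V = 2.329 m/s, Re = 3.00×10^5, ε/D = 0.00355, f = 0.02787, h_1 = f(L/D)V²/2g = 44.74 m
Pipe 2: V = 6.628 m/s, Re = 5.06×10^5, ε/D = 0.00193, f = 0.02358, h_2 = f(L/D)V²/2g = 80.46 m
Series → Q common, losses add: H = Σh = 125.2 m

H ≈ 125 m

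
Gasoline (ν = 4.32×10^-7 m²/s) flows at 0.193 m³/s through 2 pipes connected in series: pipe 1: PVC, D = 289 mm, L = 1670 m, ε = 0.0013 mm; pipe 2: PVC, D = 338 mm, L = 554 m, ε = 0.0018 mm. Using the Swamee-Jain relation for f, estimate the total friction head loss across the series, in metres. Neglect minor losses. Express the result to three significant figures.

Pipe 1: V = 2.942 m/s, Re = 1.97×10^6, ε/D = 4.50×10^-6, f = 0.01056, h_1 = f(L/D)V²/2g = 26.93 m
Pipe 2: V = 2.151 m/s, Re = 1.68×10^6, ε/D = 5.33×10^-6, f = 0.01084, h_2 = f(L/D)V²/2g = 4.189 m
Series → Q common, losses add: H = Σh = 31.12 m

H ≈ 31.1 m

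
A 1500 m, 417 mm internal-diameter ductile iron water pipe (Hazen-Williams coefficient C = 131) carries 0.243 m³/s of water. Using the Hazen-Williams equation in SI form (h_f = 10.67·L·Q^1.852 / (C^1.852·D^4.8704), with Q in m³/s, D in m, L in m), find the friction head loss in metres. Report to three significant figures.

h_f = 10.67·1500·0.243^1.852 / (131^1.852·0.417^4.8704) = 9.892 m

h_f ≈ 9.89 m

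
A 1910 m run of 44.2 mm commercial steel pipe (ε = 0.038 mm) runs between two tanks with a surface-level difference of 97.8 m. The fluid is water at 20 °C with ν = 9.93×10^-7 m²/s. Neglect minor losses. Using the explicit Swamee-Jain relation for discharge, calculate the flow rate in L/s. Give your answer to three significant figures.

Swamee-Jain (Type II): Q = -0.965·√(gD⁵h_f/L)·ln[ε/(3.7D) + √(3.17ν²L/(gD³h_f))]
√(gD⁵h_f/L) = √(9.81·0.0442⁵·97.8/1910) = 2.911×10^-4
ε/(3.7D) = 2.32×10^-4; √(3.17ν²L/(gD³h_f)) = 2.68×10^-4
Q = -0.965·2.911×10^-4·ln(5.008×10^-4) = 0.002135 m³/s
Check: V = 1.39 m/s, Re = 6.19×10^4, f = 0.02308, h_f = 98.4 m ≈ 97.8 m ✓

Q ≈ 2.13 L/s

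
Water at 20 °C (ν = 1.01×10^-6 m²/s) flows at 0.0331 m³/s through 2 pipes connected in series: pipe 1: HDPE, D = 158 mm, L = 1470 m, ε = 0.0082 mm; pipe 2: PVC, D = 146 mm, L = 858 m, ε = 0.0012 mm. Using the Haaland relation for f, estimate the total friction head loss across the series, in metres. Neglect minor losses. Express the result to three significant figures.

Pipe 1: V = 1.688 m/s, Re = 2.64×10^5, ε/D = 5.19×10^-5, f = 0.01511, h_1 = f(L/D)V²/2g = 20.42 m
Pipe 2: V = 1.977 m/s, Re = 2.86×10^5, ε/D = 8.22×10^-6, f = 0.01454, h_2 = f(L/D)V²/2g = 17.02 m
Series → Q common, losses add: H = Σh = 37.44 m

H ≈ 37.4 m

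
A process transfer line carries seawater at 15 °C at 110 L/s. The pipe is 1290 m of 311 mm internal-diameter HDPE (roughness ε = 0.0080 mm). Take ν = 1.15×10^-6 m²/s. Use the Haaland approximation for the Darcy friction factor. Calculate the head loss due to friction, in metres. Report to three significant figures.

V = 4Q/(πD²) = 4·0.110/(π·0.311²) = 1.448 m/s
Re = VD/ν = 1.448·0.311/1.15×10^-6 = 3.92×10^5 → turbulent
ε/D = 0.0080/311 = 2.57×10^-5
Haaland: f = 0.01391
h_f = f(L/D)V²/(2g) = 0.01391·(1290/0.311)·1.448²/(2·9.81) = 6.168 m

h_f ≈ 6.17 m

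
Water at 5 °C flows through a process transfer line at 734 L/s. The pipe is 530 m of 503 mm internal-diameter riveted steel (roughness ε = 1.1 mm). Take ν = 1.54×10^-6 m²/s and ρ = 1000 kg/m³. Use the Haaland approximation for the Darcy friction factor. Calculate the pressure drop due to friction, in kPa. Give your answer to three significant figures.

V = 4Q/(πD²) = 4·0.734/(π·0.503²) = 3.694 m/s
Re = VD/ν = 3.694·0.503/1.54×10^-6 = 1.21×10^6 → turbulent
ε/D = 1.1/503 = 0.00219
Haaland: f = 0.02416
h_f = f(L/D)V²/(2g) = 0.02416·(530/0.503)·3.694²/(2·9.81) = 17.70 m
Δp = ρg·h_f = 1000·9.81·17.70 = 173.7 kPa

Δp ≈ 174 kPa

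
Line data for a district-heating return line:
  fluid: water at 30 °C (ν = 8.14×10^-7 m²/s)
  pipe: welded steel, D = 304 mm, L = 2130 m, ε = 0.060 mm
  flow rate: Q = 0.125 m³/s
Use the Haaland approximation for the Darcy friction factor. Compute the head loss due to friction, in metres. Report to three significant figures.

V = 4Q/(πD²) = 4·0.125/(π·0.304²) = 1.722 m/s
Re = VD/ν = 1.722·0.304/8.14×10^-7 = 6.43×10^5 → turbulent
ε/D = 0.060/304 = 1.97×10^-4
Haaland: f = 0.01497
h_f = f(L/D)V²/(2g) = 0.01497·(2130/0.304)·1.722²/(2·9.81) = 15.86 m

h_f ≈ 15.9 m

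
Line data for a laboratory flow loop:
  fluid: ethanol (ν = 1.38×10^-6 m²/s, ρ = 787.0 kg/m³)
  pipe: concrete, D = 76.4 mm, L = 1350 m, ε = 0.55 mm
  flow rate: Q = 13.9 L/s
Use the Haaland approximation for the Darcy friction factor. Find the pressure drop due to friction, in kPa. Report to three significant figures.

V = 4Q/(πD²) = 4·0.0139/(π·0.0764²) = 3.032 m/s
Re = VD/ν = 3.032·0.0764/1.38×10^-6 = 1.68×10^5 → turbulent
ε/D = 0.55/76.4 = 0.00720
Haaland: f = 0.03449
h_f = f(L/D)V²/(2g) = 0.03449·(1350/0.0764)·3.032²/(2·9.81) = 285.6 m
Δp = ρg·h_f = 787.0·9.81·285.6 = 2205 kPa

Δp ≈ 2200 kPa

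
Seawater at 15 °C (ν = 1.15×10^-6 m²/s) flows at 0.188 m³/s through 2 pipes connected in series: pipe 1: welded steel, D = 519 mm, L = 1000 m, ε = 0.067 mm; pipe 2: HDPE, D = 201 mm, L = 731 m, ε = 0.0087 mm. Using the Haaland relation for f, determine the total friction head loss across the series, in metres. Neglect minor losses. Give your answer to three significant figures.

Pipe 1: V = 0.8887 m/s, Re = 4.01×10^5, ε/D = 1.29×10^-4, f = 0.01494, h_1 = f(L/D)V²/2g = 1.159 m
Pipe 2: V = 5.925 m/s, Re = 1.04×10^6, ε/D = 4.33×10^-5, f = 0.01235, h_2 = f(L/D)V²/2g = 80.36 m
Series → Q common, losses add: H = Σh = 81.52 m

H ≈ 81.5 m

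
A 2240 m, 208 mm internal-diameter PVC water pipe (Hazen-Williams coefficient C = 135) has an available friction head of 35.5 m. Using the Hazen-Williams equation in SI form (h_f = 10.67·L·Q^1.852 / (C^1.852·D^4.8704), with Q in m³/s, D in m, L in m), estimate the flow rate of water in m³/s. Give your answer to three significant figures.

Q ≈ 0.0645 m³/s

Rearranging: Q = [h_f·C^1.852·D^4.8704 / (10.67·L)]^(1/1.852)
Q = [35.5·135^1.852·0.208^4.8704 / (10.67·2240)]^0.540 = 0.06455 m³/s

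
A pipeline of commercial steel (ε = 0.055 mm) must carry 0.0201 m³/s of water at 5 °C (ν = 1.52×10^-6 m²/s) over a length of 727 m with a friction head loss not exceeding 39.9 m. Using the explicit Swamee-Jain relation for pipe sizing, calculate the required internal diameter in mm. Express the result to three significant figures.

D ≈ 105 mm

Swamee-Jain (Type III): D = 0.66·[ε^1.25·(LQ²/(gh_f))^4.75 + ν·Q^9.4·(L/(gh_f))^5.2]^0.04
LQ²/(gh_f) = 7.504×10^-4; L/(gh_f) = 1.857
Term 1 = ε^1.25·(…)^4.75 = 6.81×10^-21; Term 2 = ν·Q^9.4·(…)^5.2 = 4.27×10^-21
D = 0.66·(6.81×10^-21 + 4.27×10^-21)^0.04 = 0.1050 m = 105 mm
Check: V = 2.32 m/s, Re = 1.60×10^5, f = 0.01946, h_f = 36.9 m ≈ 39.9 m ✓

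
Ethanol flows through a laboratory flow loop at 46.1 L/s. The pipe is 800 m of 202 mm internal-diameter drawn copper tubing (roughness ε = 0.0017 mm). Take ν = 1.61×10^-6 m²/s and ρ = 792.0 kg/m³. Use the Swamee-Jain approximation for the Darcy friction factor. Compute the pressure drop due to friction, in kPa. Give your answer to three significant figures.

Δp ≈ 51.7 kPa

V = 4Q/(πD²) = 4·0.0461/(π·0.202²) = 1.438 m/s
Re = VD/ν = 1.438·0.202/1.61×10^-6 = 1.80×10^5 → turbulent
ε/D = 0.0017/202 = 8.42×10^-6
Swamee-Jain: f = 0.01592
h_f = f(L/D)V²/(2g) = 0.01592·(800/0.202)·1.438²/(2·9.81) = 6.650 m
Δp = ρg·h_f = 792.0·9.81·6.650 = 51.67 kPa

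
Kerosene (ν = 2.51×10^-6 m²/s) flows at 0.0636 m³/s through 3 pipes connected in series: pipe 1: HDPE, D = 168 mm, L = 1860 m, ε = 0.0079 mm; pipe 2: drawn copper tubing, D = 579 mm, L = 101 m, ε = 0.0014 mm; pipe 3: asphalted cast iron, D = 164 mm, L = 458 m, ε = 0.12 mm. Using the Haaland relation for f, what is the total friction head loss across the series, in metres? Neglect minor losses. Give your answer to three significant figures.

H ≈ 99.5 m

Pipe 1: V = 2.869 m/s, Re = 1.92×10^5, ε/D = 4.70×10^-5, f = 0.01593, h_1 = f(L/D)V²/2g = 73.98 m
Pipe 2: V = 0.2416 m/s, Re = 5.57×10^4, ε/D = 2.42×10^-6, f = 0.02022, h_2 = f(L/D)V²/2g = 0.01049 m
Pipe 3: V = 3.011 m/s, Re = 1.97×10^5, ε/D = 7.32×10^-4, f = 0.01979, h_3 = f(L/D)V²/2g = 25.54 m
Series → Q common, losses add: H = Σh = 99.53 m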